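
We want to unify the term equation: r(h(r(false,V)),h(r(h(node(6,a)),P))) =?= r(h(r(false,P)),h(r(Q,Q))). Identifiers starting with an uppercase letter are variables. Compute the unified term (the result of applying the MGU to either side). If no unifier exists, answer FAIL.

r(h(r(false,h(node(6,a)))),h(r(h(node(6,a)),h(node(6,a)))))

Decompose r/2: h(r(false,V)) =?= h(r(false,P)),  h(r(h(node(6,a)),P)) =?= h(r(Q,Q)).
Decompose h/1: r(false,V) =?= r(false,P).
Decompose r/2: false =?= false,  V =?= P.
Delete trivial equation false =?= false.
Bind V := P; no other remaining equation mentions V.
Decompose h/1: r(h(node(6,a)),P) =?= r(Q,Q).
Decompose r/2: h(node(6,a)) =?= Q,  P =?= Q.
Bind Q := h(node(6,a)); substituting into the remaining equation gives: P =?= h(node(6,a)).
Bind P := h(node(6,a)). Substituting into the earlier binding gives V := h(node(6,a)).
Applying the MGU to either side gives r(h(r(false,h(node(6,a)))),h(r(h(node(6,a)),h(node(6,a))))).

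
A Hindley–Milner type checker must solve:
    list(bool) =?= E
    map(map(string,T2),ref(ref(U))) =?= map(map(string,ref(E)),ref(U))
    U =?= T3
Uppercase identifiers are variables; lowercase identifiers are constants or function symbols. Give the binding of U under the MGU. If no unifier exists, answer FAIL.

Bind E := list(bool); substituting into the one remaining equation that mentions E gives: map(map(string,T2),ref(ref(U))) =?= map(map(string,ref(list(bool))),ref(U)).
Decompose map/2: map(string,T2) =?= map(string,ref(list(bool))),  ref(ref(U)) =?= ref(U).
Decompose map/2: string =?= string,  T2 =?= ref(list(bool)).
Delete trivial equation string =?= string.
Bind T2 := ref(list(bool)); no other remaining equation mentions T2.
Decompose ref/1: ref(U) =?= U.
Occurs check fails: U occurs in ref(U); the equation U =?= ref(U) has no finite solution.

FAIL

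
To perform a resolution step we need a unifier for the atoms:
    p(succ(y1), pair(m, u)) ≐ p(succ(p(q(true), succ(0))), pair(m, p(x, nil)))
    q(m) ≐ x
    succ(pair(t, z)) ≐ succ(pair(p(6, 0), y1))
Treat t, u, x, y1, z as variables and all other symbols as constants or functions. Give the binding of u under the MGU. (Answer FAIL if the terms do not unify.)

Decompose p/2: succ(y1) ≐ succ(p(q(true), succ(0))),  pair(m, u) ≐ pair(m, p(x, nil)).
Decompose succ/1: y1 ≐ p(q(true), succ(0)).
Bind y1 := p(q(true), succ(0)); substituting into the one remaining equation that mentions y1 gives: succ(pair(t, z)) ≐ succ(pair(p(6, 0), p(q(true), succ(0)))).
Decompose pair/2: m ≐ m,  u ≐ p(x, nil).
Delete trivial equation m ≐ m.
Bind u := p(x, nil); no other remaining equation mentions u.
Bind x := q(m); no other remaining equation mentions x. Substituting into the earlier binding gives u := p(q(m), nil).
Decompose succ/1: pair(t, z) ≐ pair(p(6, 0), p(q(true), succ(0))).
Decompose pair/2: t ≐ p(6, 0),  z ≐ p(q(true), succ(0)).
Bind t := p(6, 0); no other remaining equation mentions t.
Bind z := p(q(true), succ(0)).
MGU = { y1 -> p(q(true), succ(0)), u -> p(q(m), nil), x -> q(m), t -> p(6, 0), z -> p(q(true), succ(0)) }, so u -> p(q(m), nil).

p(q(m), nil)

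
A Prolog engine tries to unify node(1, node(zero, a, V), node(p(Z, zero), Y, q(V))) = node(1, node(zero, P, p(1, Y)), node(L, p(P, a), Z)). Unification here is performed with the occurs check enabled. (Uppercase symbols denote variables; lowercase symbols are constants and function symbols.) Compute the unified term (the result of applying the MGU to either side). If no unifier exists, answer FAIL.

Decompose node/3: 1 = 1,  node(zero, a, V) = node(zero, P, p(1, Y)),  node(p(Z, zero), Y, q(V)) = node(L, p(P, a), Z).
Delete trivial equation 1 = 1.
Decompose node/3: zero = zero,  a = P,  V = p(1, Y).
Delete trivial equation zero = zero.
Bind P := a; substituting into the one remaining equation that mentions P gives: node(p(Z, zero), Y, q(V)) = node(L, p(a, a), Z).
Bind V := p(1, Y); substituting into the remaining equation gives: node(p(Z, zero), Y, q(p(1, Y))) = node(L, p(a, a), Z).
Decompose node/3: p(Z, zero) = L,  Y = p(a, a),  q(p(1, Y)) = Z.
Bind L := p(Z, zero); no other remaining equation mentions L.
Bind Y := p(a, a); substituting into the remaining equation gives: q(p(1, p(a, a))) = Z. Substituting into the earlier binding gives V := p(1, p(a, a)).
Bind Z := q(p(1, p(a, a))). Substituting into the earlier binding gives L := p(q(p(1, p(a, a))), zero).
Applying the MGU to either side gives node(1, node(zero, a, p(1, p(a, a))), node(p(q(p(1, p(a, a))), zero), p(a, a), q(p(1, p(a, a))))).

node(1, node(zero, a, p(1, p(a, a))), node(p(q(p(1, p(a, a))), zero), p(a, a), q(p(1, p(a, a)))))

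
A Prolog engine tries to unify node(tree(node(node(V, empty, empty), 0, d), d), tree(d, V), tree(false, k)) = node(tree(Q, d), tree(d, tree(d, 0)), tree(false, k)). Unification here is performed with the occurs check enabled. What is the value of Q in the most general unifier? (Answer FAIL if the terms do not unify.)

Decompose node/3: tree(node(node(V, empty, empty), 0, d), d) = tree(Q, d),  tree(d, V) = tree(d, tree(d, 0)),  tree(false, k) = tree(false, k).
Decompose tree/2: node(node(V, empty, empty), 0, d) = Q,  d = d.
Bind Q := node(node(V, empty, empty), 0, d); no other remaining equation mentions Q.
Delete trivial equation d = d.
Decompose tree/2: d = d,  V = tree(d, 0).
Delete trivial equation d = d.
Bind V := tree(d, 0); no other remaining equation mentions V. Substituting into the earlier binding gives Q := node(node(tree(d, 0), empty, empty), 0, d).
Delete trivial equation tree(false, k) = tree(false, k).
MGU = { Q = node(node(tree(d, 0), empty, empty), 0, d), V = tree(d, 0) }, so Q = node(node(tree(d, 0), empty, empty), 0, d).

node(node(tree(d, 0), empty, empty), 0, d)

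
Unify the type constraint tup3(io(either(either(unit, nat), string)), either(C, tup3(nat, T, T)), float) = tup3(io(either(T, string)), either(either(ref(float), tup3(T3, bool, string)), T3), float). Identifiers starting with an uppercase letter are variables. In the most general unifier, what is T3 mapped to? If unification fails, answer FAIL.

Decompose tup3/3: io(either(either(unit, nat), string)) = io(either(T, string)),  either(C, tup3(nat, T, T)) = either(either(ref(float), tup3(T3, bool, string)), T3),  float = float.
Decompose io/1: either(either(unit, nat), string) = either(T, string).
Decompose either/2: either(unit, nat) = T,  string = string.
Bind T := either(unit, nat); substituting into the one remaining equation that mentions T gives: either(C, tup3(nat, either(unit, nat), either(unit, nat))) = either(either(ref(float), tup3(T3, bool, string)), T3).
Delete trivial equation string = string.
Decompose either/2: C = either(ref(float), tup3(T3, bool, string)),  tup3(nat, either(unit, nat), either(unit, nat)) = T3.
Bind C := either(ref(float), tup3(T3, bool, string)); no other remaining equation mentions C.
Bind T3 := tup3(nat, either(unit, nat), either(unit, nat)); no other remaining equation mentions T3. Substituting into the earlier binding gives C := either(ref(float), tup3(tup3(nat, either(unit, nat), either(unit, nat)), bool, string)).
Delete trivial equation float = float.
MGU = { T ↦ either(unit, nat), C ↦ either(ref(float), tup3(tup3(nat, either(unit, nat), either(unit, nat)), bool, string)), T3 ↦ tup3(nat, either(unit, nat), either(unit, nat)) }, so T3 ↦ tup3(nat, either(unit, nat), either(unit, nat)).

tup3(nat, either(unit, nat), either(unit, nat))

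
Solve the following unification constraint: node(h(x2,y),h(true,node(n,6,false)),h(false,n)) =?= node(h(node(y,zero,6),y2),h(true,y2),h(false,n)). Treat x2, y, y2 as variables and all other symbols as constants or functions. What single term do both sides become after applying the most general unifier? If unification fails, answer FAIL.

Decompose node/3: h(x2,y) =?= h(node(y,zero,6),y2),  h(true,node(n,6,false)) =?= h(true,y2),  h(false,n) =?= h(false,n).
Decompose h/2: x2 =?= node(y,zero,6),  y =?= y2.
Bind x2 := node(y,zero,6); no other remaining equation mentions x2.
Bind y := y2; no other remaining equation mentions y. Substituting into the earlier binding gives x2 := node(y2,zero,6).
Decompose h/2: true =?= true,  node(n,6,false) =?= y2.
Delete trivial equation true =?= true.
Bind y2 := node(n,6,false); no other remaining equation mentions y2. Substituting into the earlier bindings gives x2 := node(node(n,6,false),zero,6), y := node(n,6,false).
Delete trivial equation h(false,n) =?= h(false,n).
Applying the MGU to either side gives node(h(node(node(n,6,false),zero,6),node(n,6,false)),h(true,node(n,6,false)),h(false,n)).

node(h(node(node(n,6,false),zero,6),node(n,6,false)),h(true,node(n,6,false)),h(false,n))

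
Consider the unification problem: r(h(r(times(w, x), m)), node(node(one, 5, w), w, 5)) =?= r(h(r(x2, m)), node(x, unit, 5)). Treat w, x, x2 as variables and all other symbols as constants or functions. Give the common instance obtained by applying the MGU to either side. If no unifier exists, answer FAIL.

r(h(r(times(unit, node(one, 5, unit)), m)), node(node(one, 5, unit), unit, 5))

Decompose r/2: h(r(times(w, x), m)) =?= h(r(x2, m)),  node(node(one, 5, w), w, 5) =?= node(x, unit, 5).
Decompose h/1: r(times(w, x), m) =?= r(x2, m).
Decompose r/2: times(w, x) =?= x2,  m =?= m.
Bind x2 := times(w, x); no other remaining equation mentions x2.
Delete trivial equation m =?= m.
Decompose node/3: node(one, 5, w) =?= x,  w =?= unit,  5 =?= 5.
Bind x := node(one, 5, w); no other remaining equation mentions x. Substituting into the earlier binding gives x2 := times(w, node(one, 5, w)).
Bind w := unit; no other remaining equation mentions w. Substituting into the earlier bindings gives x2 := times(unit, node(one, 5, unit)), x := node(one, 5, unit).
Delete trivial equation 5 =?= 5.
Applying the MGU to either side gives r(h(r(times(unit, node(one, 5, unit)), m)), node(node(one, 5, unit), unit, 5)).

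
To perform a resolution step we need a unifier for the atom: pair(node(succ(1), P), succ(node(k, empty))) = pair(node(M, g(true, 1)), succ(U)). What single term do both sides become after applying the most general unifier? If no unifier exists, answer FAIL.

pair(node(succ(1), g(true, 1)), succ(node(k, empty)))

Decompose pair/2: node(succ(1), P) = node(M, g(true, 1)),  succ(node(k, empty)) = succ(U).
Decompose node/2: succ(1) = M,  P = g(true, 1).
Bind M := succ(1); no other remaining equation mentions M.
Bind P := g(true, 1); no other remaining equation mentions P.
Decompose succ/1: node(k, empty) = U.
Bind U := node(k, empty).
Applying the MGU to either side gives pair(node(succ(1), g(true, 1)), succ(node(k, empty))).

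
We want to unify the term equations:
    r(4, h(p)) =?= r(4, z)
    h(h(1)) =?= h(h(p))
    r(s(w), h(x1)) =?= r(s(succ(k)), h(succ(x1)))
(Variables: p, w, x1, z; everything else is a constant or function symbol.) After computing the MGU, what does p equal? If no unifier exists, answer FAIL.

FAIL

Decompose r/2: 4 =?= 4,  h(p) =?= z.
Delete trivial equation 4 =?= 4.
Bind z := h(p); no other remaining equation mentions z.
Decompose h/1: h(1) =?= h(p).
Decompose h/1: 1 =?= p.
Bind p := 1; no other remaining equation mentions p. Substituting into the earlier binding gives z := h(1).
Decompose r/2: s(w) =?= s(succ(k)),  h(x1) =?= h(succ(x1)).
Decompose s/1: w =?= succ(k).
Bind w := succ(k); no other remaining equation mentions w.
Decompose h/1: x1 =?= succ(x1).
Occurs check fails: x1 occurs in succ(x1); the equation x1 =?= succ(x1) has no finite solution.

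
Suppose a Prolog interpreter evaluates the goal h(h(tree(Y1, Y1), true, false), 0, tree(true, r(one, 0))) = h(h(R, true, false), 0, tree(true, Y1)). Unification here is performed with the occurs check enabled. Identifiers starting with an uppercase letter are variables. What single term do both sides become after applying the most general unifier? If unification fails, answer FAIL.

Decompose h/3: h(tree(Y1, Y1), true, false) = h(R, true, false),  0 = 0,  tree(true, r(one, 0)) = tree(true, Y1).
Decompose h/3: tree(Y1, Y1) = R,  true = true,  false = false.
Bind R := tree(Y1, Y1); no other remaining equation mentions R.
Delete trivial equation true = true.
Delete trivial equation false = false.
Delete trivial equation 0 = 0.
Decompose tree/2: true = true,  r(one, 0) = Y1.
Delete trivial equation true = true.
Bind Y1 := r(one, 0). Substituting into the earlier binding gives R := tree(r(one, 0), r(one, 0)).
Applying the MGU to either side gives h(h(tree(r(one, 0), r(one, 0)), true, false), 0, tree(true, r(one, 0))).

h(h(tree(r(one, 0), r(one, 0)), true, false), 0, tree(true, r(one, 0)))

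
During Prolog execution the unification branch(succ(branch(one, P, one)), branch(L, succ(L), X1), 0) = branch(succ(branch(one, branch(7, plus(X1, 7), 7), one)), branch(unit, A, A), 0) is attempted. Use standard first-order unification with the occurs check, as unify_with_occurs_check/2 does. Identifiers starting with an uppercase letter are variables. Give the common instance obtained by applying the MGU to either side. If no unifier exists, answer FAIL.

Decompose branch/3: succ(branch(one, P, one)) = succ(branch(one, branch(7, plus(X1, 7), 7), one)),  branch(L, succ(L), X1) = branch(unit, A, A),  0 = 0.
Decompose succ/1: branch(one, P, one) = branch(one, branch(7, plus(X1, 7), 7), one).
Decompose branch/3: one = one,  P = branch(7, plus(X1, 7), 7),  one = one.
Delete trivial equation one = one.
Bind P := branch(7, plus(X1, 7), 7); no other remaining equation mentions P.
Delete trivial equation one = one.
Decompose branch/3: L = unit,  succ(L) = A,  X1 = A.
Bind L := unit; substituting into the one remaining equation that mentions L gives: succ(unit) = A.
Bind A := succ(unit); substituting into the one remaining equation that mentions A gives: X1 = succ(unit).
Bind X1 := succ(unit); no other remaining equation mentions X1. Substituting into the earlier binding gives P := branch(7, plus(succ(unit), 7), 7).
Delete trivial equation 0 = 0.
Applying the MGU to either side gives branch(succ(branch(one, branch(7, plus(succ(unit), 7), 7), one)), branch(unit, succ(unit), succ(unit)), 0).

branch(succ(branch(one, branch(7, plus(succ(unit), 7), 7), one)), branch(unit, succ(unit), succ(unit)), 0)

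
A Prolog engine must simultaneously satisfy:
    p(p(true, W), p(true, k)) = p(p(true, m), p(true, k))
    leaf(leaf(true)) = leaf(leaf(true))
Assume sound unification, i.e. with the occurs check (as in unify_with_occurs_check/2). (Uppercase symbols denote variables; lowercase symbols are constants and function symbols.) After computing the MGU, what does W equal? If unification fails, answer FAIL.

m

Decompose p/2: p(true, W) = p(true, m),  p(true, k) = p(true, k).
Decompose p/2: true = true,  W = m.
Delete trivial equation true = true.
Bind W := m; no other remaining equation mentions W.
Delete trivial equation p(true, k) = p(true, k).
Delete trivial equation leaf(leaf(true)) = leaf(leaf(true)).
MGU = { W -> m }, so W -> m.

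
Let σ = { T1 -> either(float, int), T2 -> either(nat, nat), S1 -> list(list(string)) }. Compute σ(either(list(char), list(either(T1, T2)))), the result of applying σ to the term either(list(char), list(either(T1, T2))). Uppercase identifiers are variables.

either(list(char), list(either(either(float, int), either(nat, nat))))

Replace each occurrence of T1 with either(float, int).
Replace each occurrence of T2 with either(nat, nat).
Result: either(list(char), list(either(either(float, int), either(nat, nat)))).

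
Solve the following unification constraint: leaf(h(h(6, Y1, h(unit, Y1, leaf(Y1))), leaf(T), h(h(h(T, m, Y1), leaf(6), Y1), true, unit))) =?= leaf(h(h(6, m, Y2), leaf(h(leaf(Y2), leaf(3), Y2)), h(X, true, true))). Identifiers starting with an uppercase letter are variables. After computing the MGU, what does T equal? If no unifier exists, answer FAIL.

Decompose leaf/1: h(h(6, Y1, h(unit, Y1, leaf(Y1))), leaf(T), h(h(h(T, m, Y1), leaf(6), Y1), true, unit)) =?= h(h(6, m, Y2), leaf(h(leaf(Y2), leaf(3), Y2)), h(X, true, true)).
Decompose h/3: h(6, Y1, h(unit, Y1, leaf(Y1))) =?= h(6, m, Y2),  leaf(T) =?= leaf(h(leaf(Y2), leaf(3), Y2)),  h(h(h(T, m, Y1), leaf(6), Y1), true, unit) =?= h(X, true, true).
Decompose h/3: 6 =?= 6,  Y1 =?= m,  h(unit, Y1, leaf(Y1)) =?= Y2.
Delete trivial equation 6 =?= 6.
Bind Y1 := m; substituting into the 2 remaining equations that mention Y1 gives: h(unit, m, leaf(m)) =?= Y2,  h(h(h(T, m, m), leaf(6), m), true, unit) =?= h(X, true, true).
Bind Y2 := h(unit, m, leaf(m)); substituting into the one remaining equation that mentions Y2 gives: leaf(T) =?= leaf(h(leaf(h(unit, m, leaf(m))), leaf(3), h(unit, m, leaf(m)))).
Decompose leaf/1: T =?= h(leaf(h(unit, m, leaf(m))), leaf(3), h(unit, m, leaf(m))).
Bind T := h(leaf(h(unit, m, leaf(m))), leaf(3), h(unit, m, leaf(m))); substituting into the remaining equation gives: h(h(h(h(leaf(h(unit, m, leaf(m))), leaf(3), h(unit, m, leaf(m))), m, m), leaf(6), m), true, unit) =?= h(X, true, true).
Decompose h/3: h(h(h(leaf(h(unit, m, leaf(m))), leaf(3), h(unit, m, leaf(m))), m, m), leaf(6), m) =?= X,  true =?= true,  unit =?= true.
Bind X := h(h(h(leaf(h(unit, m, leaf(m))), leaf(3), h(unit, m, leaf(m))), m, m), leaf(6), m); no other remaining equation mentions X.
Delete trivial equation true =?= true.
Clash: constants unit and true differ; no unifier exists.

FAIL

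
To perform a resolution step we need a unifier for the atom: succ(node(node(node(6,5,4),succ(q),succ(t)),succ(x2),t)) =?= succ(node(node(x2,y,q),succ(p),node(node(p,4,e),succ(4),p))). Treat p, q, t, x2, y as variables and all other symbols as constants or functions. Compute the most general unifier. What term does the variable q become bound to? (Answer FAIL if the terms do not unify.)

Decompose succ/1: node(node(node(6,5,4),succ(q),succ(t)),succ(x2),t) =?= node(node(x2,y,q),succ(p),node(node(p,4,e),succ(4),p)).
Decompose node/3: node(node(6,5,4),succ(q),succ(t)) =?= node(x2,y,q),  succ(x2) =?= succ(p),  t =?= node(node(p,4,e),succ(4),p).
Decompose node/3: node(6,5,4) =?= x2,  succ(q) =?= y,  succ(t) =?= q.
Bind x2 := node(6,5,4); substituting into the one remaining equation that mentions x2 gives: succ(node(6,5,4)) =?= succ(p).
Bind y := succ(q); no other remaining equation mentions y.
Bind q := succ(t); no other remaining equation mentions q. Substituting into the earlier binding gives y := succ(succ(t)).
Decompose succ/1: node(6,5,4) =?= p.
Bind p := node(6,5,4); substituting into the remaining equation gives: t =?= node(node(node(6,5,4),4,e),succ(4),node(6,5,4)).
Bind t := node(node(node(6,5,4),4,e),succ(4),node(6,5,4)). Substituting into the earlier bindings gives y := succ(succ(node(node(node(6,5,4),4,e),succ(4),node(6,5,4)))), q := succ(node(node(node(6,5,4),4,e),succ(4),node(6,5,4))).
MGU = { x2 -> node(6,5,4), y -> succ(succ(node(node(node(6,5,4),4,e),succ(4),node(6,5,4)))), q -> succ(node(node(node(6,5,4),4,e),succ(4),node(6,5,4))), p -> node(6,5,4), t -> node(node(node(6,5,4),4,e),succ(4),node(6,5,4)) }, so q -> succ(node(node(node(6,5,4),4,e),succ(4),node(6,5,4))).

succ(node(node(node(6,5,4),4,e),succ(4),node(6,5,4)))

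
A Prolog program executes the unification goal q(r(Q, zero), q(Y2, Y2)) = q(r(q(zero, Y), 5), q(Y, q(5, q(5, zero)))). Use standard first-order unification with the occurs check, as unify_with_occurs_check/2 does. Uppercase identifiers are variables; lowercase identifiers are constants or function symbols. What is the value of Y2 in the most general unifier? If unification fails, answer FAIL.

Decompose q/2: r(Q, zero) = r(q(zero, Y), 5),  q(Y2, Y2) = q(Y, q(5, q(5, zero))).
Decompose r/2: Q = q(zero, Y),  zero = 5.
Bind Q := q(zero, Y); no other remaining equation mentions Q.
Clash: constants zero and 5 differ; no unifier exists.

FAIL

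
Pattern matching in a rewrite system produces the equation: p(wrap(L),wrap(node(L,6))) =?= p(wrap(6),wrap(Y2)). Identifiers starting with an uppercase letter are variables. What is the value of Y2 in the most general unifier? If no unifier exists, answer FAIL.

Decompose p/2: wrap(L) =?= wrap(6),  wrap(node(L,6)) =?= wrap(Y2).
Decompose wrap/1: L =?= 6.
Bind L := 6; substituting into the remaining equation gives: wrap(node(6,6)) =?= wrap(Y2).
Decompose wrap/1: node(6,6) =?= Y2.
Bind Y2 := node(6,6).
MGU = { L := 6, Y2 := node(6,6) }, so Y2 := node(6,6).

node(6,6)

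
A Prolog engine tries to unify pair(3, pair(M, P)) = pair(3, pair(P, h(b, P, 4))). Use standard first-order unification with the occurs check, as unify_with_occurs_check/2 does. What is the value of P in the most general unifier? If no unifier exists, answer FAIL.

Decompose pair/2: 3 = 3,  pair(M, P) = pair(P, h(b, P, 4)).
Delete trivial equation 3 = 3.
Decompose pair/2: M = P,  P = h(b, P, 4).
Bind M := P; no other remaining equation mentions M.
Occurs check fails: P occurs in h(b, P, 4); the equation P = h(b, P, 4) has no finite solution.

FAIL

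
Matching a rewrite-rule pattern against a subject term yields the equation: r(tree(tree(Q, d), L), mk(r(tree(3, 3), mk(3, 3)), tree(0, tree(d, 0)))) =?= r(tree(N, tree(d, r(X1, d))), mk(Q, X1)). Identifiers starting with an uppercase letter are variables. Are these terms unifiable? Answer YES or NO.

YES

Decompose r/2: tree(tree(Q, d), L) =?= tree(N, tree(d, r(X1, d))),  mk(r(tree(3, 3), mk(3, 3)), tree(0, tree(d, 0))) =?= mk(Q, X1).
Decompose tree/2: tree(Q, d) =?= N,  L =?= tree(d, r(X1, d)).
Bind N := tree(Q, d); no other remaining equation mentions N.
Bind L := tree(d, r(X1, d)); no other remaining equation mentions L.
Decompose mk/2: r(tree(3, 3), mk(3, 3)) =?= Q,  tree(0, tree(d, 0)) =?= X1.
Bind Q := r(tree(3, 3), mk(3, 3)); no other remaining equation mentions Q. Substituting into the earlier binding gives N := tree(r(tree(3, 3), mk(3, 3)), d).
Bind X1 := tree(0, tree(d, 0)). Substituting into the earlier binding gives L := tree(d, r(tree(0, tree(d, 0)), d)).
No equations remain and no clash or occurs-check failure arose, so a unifier exists.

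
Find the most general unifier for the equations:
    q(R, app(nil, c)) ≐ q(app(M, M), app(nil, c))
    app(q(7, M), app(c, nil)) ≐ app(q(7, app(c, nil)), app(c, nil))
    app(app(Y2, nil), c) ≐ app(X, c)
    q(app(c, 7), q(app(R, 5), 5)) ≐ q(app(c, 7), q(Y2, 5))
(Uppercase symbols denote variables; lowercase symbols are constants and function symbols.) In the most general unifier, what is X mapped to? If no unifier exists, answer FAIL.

app(app(app(app(c, nil), app(c, nil)), 5), nil)

Decompose q/2: R ≐ app(M, M),  app(nil, c) ≐ app(nil, c).
Bind R := app(M, M); substituting into the one remaining equation that mentions R gives: q(app(c, 7), q(app(app(M, M), 5), 5)) ≐ q(app(c, 7), q(Y2, 5)).
Delete trivial equation app(nil, c) ≐ app(nil, c).
Decompose app/2: q(7, M) ≐ q(7, app(c, nil)),  app(c, nil) ≐ app(c, nil).
Decompose q/2: 7 ≐ 7,  M ≐ app(c, nil).
Delete trivial equation 7 ≐ 7.
Bind M := app(c, nil); substituting into the one remaining equation that mentions M gives: q(app(c, 7), q(app(app(app(c, nil), app(c, nil)), 5), 5)) ≐ q(app(c, 7), q(Y2, 5)). Substituting into the earlier binding gives R := app(app(c, nil), app(c, nil)).
Delete trivial equation app(c, nil) ≐ app(c, nil).
Decompose app/2: app(Y2, nil) ≐ X,  c ≐ c.
Bind X := app(Y2, nil); no other remaining equation mentions X.
Delete trivial equation c ≐ c.
Decompose q/2: app(c, 7) ≐ app(c, 7),  q(app(app(app(c, nil), app(c, nil)), 5), 5) ≐ q(Y2, 5).
Delete trivial equation app(c, 7) ≐ app(c, 7).
Decompose q/2: app(app(app(c, nil), app(c, nil)), 5) ≐ Y2,  5 ≐ 5.
Bind Y2 := app(app(app(c, nil), app(c, nil)), 5); no other remaining equation mentions Y2. Substituting into the earlier binding gives X := app(app(app(app(c, nil), app(c, nil)), 5), nil).
Delete trivial equation 5 ≐ 5.
MGU = { R := app(app(c, nil), app(c, nil)), M := app(c, nil), X := app(app(app(app(c, nil), app(c, nil)), 5), nil), Y2 := app(app(app(c, nil), app(c, nil)), 5) }, so X := app(app(app(app(c, nil), app(c, nil)), 5), nil).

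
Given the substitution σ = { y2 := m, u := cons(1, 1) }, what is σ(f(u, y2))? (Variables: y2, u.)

f(cons(1, 1), m)

Replace each occurrence of y2 with m.
Replace each occurrence of u with cons(1, 1).
Result: f(cons(1, 1), m).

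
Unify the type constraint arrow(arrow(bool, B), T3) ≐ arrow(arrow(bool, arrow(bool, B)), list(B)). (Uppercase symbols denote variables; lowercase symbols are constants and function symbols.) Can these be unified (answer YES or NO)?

NO

Decompose arrow/2: arrow(bool, B) ≐ arrow(bool, arrow(bool, B)),  T3 ≐ list(B).
Decompose arrow/2: bool ≐ bool,  B ≐ arrow(bool, B).
Delete trivial equation bool ≐ bool.
Occurs check fails: B occurs in arrow(bool, B); the equation B ≐ arrow(bool, B) has no finite solution.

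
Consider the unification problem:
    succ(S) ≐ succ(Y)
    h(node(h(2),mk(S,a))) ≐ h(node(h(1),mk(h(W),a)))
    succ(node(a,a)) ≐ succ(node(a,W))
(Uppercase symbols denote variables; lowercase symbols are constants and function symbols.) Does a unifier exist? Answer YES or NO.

NO

Decompose succ/1: S ≐ Y.
Bind S := Y; substituting into the one remaining equation that mentions S gives: h(node(h(2),mk(Y,a))) ≐ h(node(h(1),mk(h(W),a))).
Decompose h/1: node(h(2),mk(Y,a)) ≐ node(h(1),mk(h(W),a)).
Decompose node/2: h(2) ≐ h(1),  mk(Y,a) ≐ mk(h(W),a).
Decompose h/1: 2 ≐ 1.
Clash: constants 2 and 1 differ; no unifier exists.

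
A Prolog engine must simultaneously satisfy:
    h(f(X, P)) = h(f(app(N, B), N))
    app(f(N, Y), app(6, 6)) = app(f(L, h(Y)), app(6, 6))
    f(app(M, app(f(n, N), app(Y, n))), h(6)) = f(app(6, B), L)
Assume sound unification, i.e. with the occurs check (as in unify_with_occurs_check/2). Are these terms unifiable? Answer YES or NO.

Decompose h/1: f(X, P) = f(app(N, B), N).
Decompose f/2: X = app(N, B),  P = N.
Bind X := app(N, B); no other remaining equation mentions X.
Bind P := N; no other remaining equation mentions P.
Decompose app/2: f(N, Y) = f(L, h(Y)),  app(6, 6) = app(6, 6).
Decompose f/2: N = L,  Y = h(Y).
Bind N := L; substituting into the one remaining equation that mentions N gives: f(app(M, app(f(n, L), app(Y, n))), h(6)) = f(app(6, B), L). Substituting into the earlier bindings gives X := app(L, B), P := L.
Occurs check fails: Y occurs in h(Y); the equation Y = h(Y) has no finite solution.

NO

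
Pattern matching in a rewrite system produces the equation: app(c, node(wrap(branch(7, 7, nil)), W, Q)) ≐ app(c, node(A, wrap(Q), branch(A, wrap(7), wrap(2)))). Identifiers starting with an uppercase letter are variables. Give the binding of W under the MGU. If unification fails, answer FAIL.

Decompose app/2: c ≐ c,  node(wrap(branch(7, 7, nil)), W, Q) ≐ node(A, wrap(Q), branch(A, wrap(7), wrap(2))).
Delete trivial equation c ≐ c.
Decompose node/3: wrap(branch(7, 7, nil)) ≐ A,  W ≐ wrap(Q),  Q ≐ branch(A, wrap(7), wrap(2)).
Bind A := wrap(branch(7, 7, nil)); substituting into the one remaining equation that mentions A gives: Q ≐ branch(wrap(branch(7, 7, nil)), wrap(7), wrap(2)).
Bind W := wrap(Q); no other remaining equation mentions W.
Bind Q := branch(wrap(branch(7, 7, nil)), wrap(7), wrap(2)). Substituting into the earlier binding gives W := wrap(branch(wrap(branch(7, 7, nil)), wrap(7), wrap(2))).
MGU = { A ↦ wrap(branch(7, 7, nil)), W ↦ wrap(branch(wrap(branch(7, 7, nil)), wrap(7), wrap(2))), Q ↦ branch(wrap(branch(7, 7, nil)), wrap(7), wrap(2)) }, so W ↦ wrap(branch(wrap(branch(7, 7, nil)), wrap(7), wrap(2))).

wrap(branch(wrap(branch(7, 7, nil)), wrap(7), wrap(2)))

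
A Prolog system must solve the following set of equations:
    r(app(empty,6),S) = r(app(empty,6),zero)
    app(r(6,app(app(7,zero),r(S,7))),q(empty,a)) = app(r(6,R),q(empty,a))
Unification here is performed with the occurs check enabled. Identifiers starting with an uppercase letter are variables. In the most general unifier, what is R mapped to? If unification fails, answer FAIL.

Decompose r/2: app(empty,6) = app(empty,6),  S = zero.
Delete trivial equation app(empty,6) = app(empty,6).
Bind S := zero; substituting into the remaining equation gives: app(r(6,app(app(7,zero),r(zero,7))),q(empty,a)) = app(r(6,R),q(empty,a)).
Decompose app/2: r(6,app(app(7,zero),r(zero,7))) = r(6,R),  q(empty,a) = q(empty,a).
Decompose r/2: 6 = 6,  app(app(7,zero),r(zero,7)) = R.
Delete trivial equation 6 = 6.
Bind R := app(app(7,zero),r(zero,7)); no other remaining equation mentions R.
Delete trivial equation q(empty,a) = q(empty,a).
MGU = { S ↦ zero, R ↦ app(app(7,zero),r(zero,7)) }, so R ↦ app(app(7,zero),r(zero,7)).

app(app(7,zero),r(zero,7))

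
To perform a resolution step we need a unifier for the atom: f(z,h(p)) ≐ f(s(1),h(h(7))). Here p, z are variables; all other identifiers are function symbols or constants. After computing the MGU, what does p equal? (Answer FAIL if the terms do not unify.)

Decompose f/2: z ≐ s(1),  h(p) ≐ h(h(7)).
Bind z := s(1); no other remaining equation mentions z.
Decompose h/1: p ≐ h(7).
Bind p := h(7).
MGU = { z ↦ s(1), p ↦ h(7) }, so p ↦ h(7).

h(7)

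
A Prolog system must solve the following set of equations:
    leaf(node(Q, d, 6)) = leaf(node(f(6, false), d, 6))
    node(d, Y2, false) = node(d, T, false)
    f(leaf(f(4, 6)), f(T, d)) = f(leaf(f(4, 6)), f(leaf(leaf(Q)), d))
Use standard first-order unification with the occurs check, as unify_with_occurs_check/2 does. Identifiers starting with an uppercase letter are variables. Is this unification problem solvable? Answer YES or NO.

YES

Decompose leaf/1: node(Q, d, 6) = node(f(6, false), d, 6).
Decompose node/3: Q = f(6, false),  d = d,  6 = 6.
Bind Q := f(6, false); substituting into the one remaining equation that mentions Q gives: f(leaf(f(4, 6)), f(T, d)) = f(leaf(f(4, 6)), f(leaf(leaf(f(6, false))), d)).
Delete trivial equation d = d.
Delete trivial equation 6 = 6.
Decompose node/3: d = d,  Y2 = T,  false = false.
Delete trivial equation d = d.
Bind Y2 := T; no other remaining equation mentions Y2.
Delete trivial equation false = false.
Decompose f/2: leaf(f(4, 6)) = leaf(f(4, 6)),  f(T, d) = f(leaf(leaf(f(6, false))), d).
Delete trivial equation leaf(f(4, 6)) = leaf(f(4, 6)).
Decompose f/2: T = leaf(leaf(f(6, false))),  d = d.
Bind T := leaf(leaf(f(6, false))); no other remaining equation mentions T. Substituting into the earlier binding gives Y2 := leaf(leaf(f(6, false))).
Delete trivial equation d = d.
No equations remain and no clash or occurs-check failure arose, so a unifier exists.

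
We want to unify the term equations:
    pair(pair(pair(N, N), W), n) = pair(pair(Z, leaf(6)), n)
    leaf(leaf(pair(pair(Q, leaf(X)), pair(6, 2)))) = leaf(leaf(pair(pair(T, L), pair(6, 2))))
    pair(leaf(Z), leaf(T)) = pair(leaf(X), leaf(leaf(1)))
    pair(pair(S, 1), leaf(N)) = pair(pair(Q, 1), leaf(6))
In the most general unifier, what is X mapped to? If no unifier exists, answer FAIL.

Decompose pair/2: pair(pair(N, N), W) = pair(Z, leaf(6)),  n = n.
Decompose pair/2: pair(N, N) = Z,  W = leaf(6).
Bind Z := pair(N, N); substituting into the one remaining equation that mentions Z gives: pair(leaf(pair(N, N)), leaf(T)) = pair(leaf(X), leaf(leaf(1))).
Bind W := leaf(6); no other remaining equation mentions W.
Delete trivial equation n = n.
Decompose leaf/1: leaf(pair(pair(Q, leaf(X)), pair(6, 2))) = leaf(pair(pair(T, L), pair(6, 2))).
Decompose leaf/1: pair(pair(Q, leaf(X)), pair(6, 2)) = pair(pair(T, L), pair(6, 2)).
Decompose pair/2: pair(Q, leaf(X)) = pair(T, L),  pair(6, 2) = pair(6, 2).
Decompose pair/2: Q = T,  leaf(X) = L.
Bind Q := T; substituting into the one remaining equation that mentions Q gives: pair(pair(S, 1), leaf(N)) = pair(pair(T, 1), leaf(6)).
Bind L := leaf(X); no other remaining equation mentions L.
Delete trivial equation pair(6, 2) = pair(6, 2).
Decompose pair/2: leaf(pair(N, N)) = leaf(X),  leaf(T) = leaf(leaf(1)).
Decompose leaf/1: pair(N, N) = X.
Bind X := pair(N, N); no other remaining equation mentions X. Substituting into the earlier binding gives L := leaf(pair(N, N)).
Decompose leaf/1: T = leaf(1).
Bind T := leaf(1); substituting into the remaining equation gives: pair(pair(S, 1), leaf(N)) = pair(pair(leaf(1), 1), leaf(6)). Substituting into the earlier binding gives Q := leaf(1).
Decompose pair/2: pair(S, 1) = pair(leaf(1), 1),  leaf(N) = leaf(6).
Decompose pair/2: S = leaf(1),  1 = 1.
Bind S := leaf(1); no other remaining equation mentions S.
Delete trivial equation 1 = 1.
Decompose leaf/1: N = 6.
Bind N := 6. Substituting into the earlier bindings gives Z := pair(6, 6), L := leaf(pair(6, 6)), X := pair(6, 6).
MGU = { Z ↦ pair(6, 6), W ↦ leaf(6), Q ↦ leaf(1), L ↦ leaf(pair(6, 6)), X ↦ pair(6, 6), T ↦ leaf(1), S ↦ leaf(1), N ↦ 6 }, so X ↦ pair(6, 6).

pair(6, 6)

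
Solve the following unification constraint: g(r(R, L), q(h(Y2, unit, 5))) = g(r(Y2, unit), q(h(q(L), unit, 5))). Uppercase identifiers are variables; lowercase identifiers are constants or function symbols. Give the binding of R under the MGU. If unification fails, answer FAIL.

Decompose g/2: r(R, L) = r(Y2, unit),  q(h(Y2, unit, 5)) = q(h(q(L), unit, 5)).
Decompose r/2: R = Y2,  L = unit.
Bind R := Y2; no other remaining equation mentions R.
Bind L := unit; substituting into the remaining equation gives: q(h(Y2, unit, 5)) = q(h(q(unit), unit, 5)).
Decompose q/1: h(Y2, unit, 5) = h(q(unit), unit, 5).
Decompose h/3: Y2 = q(unit),  unit = unit,  5 = 5.
Bind Y2 := q(unit); no other remaining equation mentions Y2. Substituting into the earlier binding gives R := q(unit).
Delete trivial equation unit = unit.
Delete trivial equation 5 = 5.
MGU = { R := q(unit), L := unit, Y2 := q(unit) }, so R := q(unit).

q(unit)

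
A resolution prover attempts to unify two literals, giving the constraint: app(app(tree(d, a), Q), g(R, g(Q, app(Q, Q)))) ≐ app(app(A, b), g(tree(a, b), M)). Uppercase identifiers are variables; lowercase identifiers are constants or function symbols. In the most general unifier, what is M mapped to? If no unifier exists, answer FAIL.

g(b, app(b, b))

Decompose app/2: app(tree(d, a), Q) ≐ app(A, b),  g(R, g(Q, app(Q, Q))) ≐ g(tree(a, b), M).
Decompose app/2: tree(d, a) ≐ A,  Q ≐ b.
Bind A := tree(d, a); no other remaining equation mentions A.
Bind Q := b; substituting into the remaining equation gives: g(R, g(b, app(b, b))) ≐ g(tree(a, b), M).
Decompose g/2: R ≐ tree(a, b),  g(b, app(b, b)) ≐ M.
Bind R := tree(a, b); no other remaining equation mentions R.
Bind M := g(b, app(b, b)).
MGU = { A -> tree(d, a), Q -> b, R -> tree(a, b), M -> g(b, app(b, b)) }, so M -> g(b, app(b, b)).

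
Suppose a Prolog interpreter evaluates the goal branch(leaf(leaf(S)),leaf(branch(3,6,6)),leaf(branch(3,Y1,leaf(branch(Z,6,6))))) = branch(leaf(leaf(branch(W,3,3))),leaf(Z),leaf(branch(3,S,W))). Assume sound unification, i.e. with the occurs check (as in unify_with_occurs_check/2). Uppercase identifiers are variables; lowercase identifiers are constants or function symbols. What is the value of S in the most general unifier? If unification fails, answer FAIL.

Decompose branch/3: leaf(leaf(S)) = leaf(leaf(branch(W,3,3))),  leaf(branch(3,6,6)) = leaf(Z),  leaf(branch(3,Y1,leaf(branch(Z,6,6)))) = leaf(branch(3,S,W)).
Decompose leaf/1: leaf(S) = leaf(branch(W,3,3)).
Decompose leaf/1: S = branch(W,3,3).
Bind S := branch(W,3,3); substituting into the one remaining equation that mentions S gives: leaf(branch(3,Y1,leaf(branch(Z,6,6)))) = leaf(branch(3,branch(W,3,3),W)).
Decompose leaf/1: branch(3,6,6) = Z.
Bind Z := branch(3,6,6); substituting into the remaining equation gives: leaf(branch(3,Y1,leaf(branch(branch(3,6,6),6,6)))) = leaf(branch(3,branch(W,3,3),W)).
Decompose leaf/1: branch(3,Y1,leaf(branch(branch(3,6,6),6,6))) = branch(3,branch(W,3,3),W).
Decompose branch/3: 3 = 3,  Y1 = branch(W,3,3),  leaf(branch(branch(3,6,6),6,6)) = W.
Delete trivial equation 3 = 3.
Bind Y1 := branch(W,3,3); no other remaining equation mentions Y1.
Bind W := leaf(branch(branch(3,6,6),6,6)). Substituting into the earlier bindings gives S := branch(leaf(branch(branch(3,6,6),6,6)),3,3), Y1 := branch(leaf(branch(branch(3,6,6),6,6)),3,3).
MGU = { S -> branch(leaf(branch(branch(3,6,6),6,6)),3,3), Z -> branch(3,6,6), Y1 -> branch(leaf(branch(branch(3,6,6),6,6)),3,3), W -> leaf(branch(branch(3,6,6),6,6)) }, so S -> branch(leaf(branch(branch(3,6,6),6,6)),3,3).

branch(leaf(branch(branch(3,6,6),6,6)),3,3)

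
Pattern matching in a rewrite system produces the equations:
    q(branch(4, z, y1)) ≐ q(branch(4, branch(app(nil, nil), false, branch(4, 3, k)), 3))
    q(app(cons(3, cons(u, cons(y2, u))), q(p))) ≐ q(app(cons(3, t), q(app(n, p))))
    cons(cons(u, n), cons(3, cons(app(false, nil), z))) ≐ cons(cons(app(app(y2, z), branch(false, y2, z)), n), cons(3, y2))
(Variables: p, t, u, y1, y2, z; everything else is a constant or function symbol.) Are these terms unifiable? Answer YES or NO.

NO

Decompose q/1: branch(4, z, y1) ≐ branch(4, branch(app(nil, nil), false, branch(4, 3, k)), 3).
Decompose branch/3: 4 ≐ 4,  z ≐ branch(app(nil, nil), false, branch(4, 3, k)),  y1 ≐ 3.
Delete trivial equation 4 ≐ 4.
Bind z := branch(app(nil, nil), false, branch(4, 3, k)); substituting into the one remaining equation that mentions z gives: cons(cons(u, n), cons(3, cons(app(false, nil), branch(app(nil, nil), false, branch(4, 3, k))))) ≐ cons(cons(app(app(y2, branch(app(nil, nil), false, branch(4, 3, k))), branch(false, y2, branch(app(nil, nil), false, branch(4, 3, k)))), n), cons(3, y2)).
Bind y1 := 3; no other remaining equation mentions y1.
Decompose q/1: app(cons(3, cons(u, cons(y2, u))), q(p)) ≐ app(cons(3, t), q(app(n, p))).
Decompose app/2: cons(3, cons(u, cons(y2, u))) ≐ cons(3, t),  q(p) ≐ q(app(n, p)).
Decompose cons/2: 3 ≐ 3,  cons(u, cons(y2, u)) ≐ t.
Delete trivial equation 3 ≐ 3.
Bind t := cons(u, cons(y2, u)); no other remaining equation mentions t.
Decompose q/1: p ≐ app(n, p).
Occurs check fails: p occurs in app(n, p); the equation p ≐ app(n, p) has no finite solution.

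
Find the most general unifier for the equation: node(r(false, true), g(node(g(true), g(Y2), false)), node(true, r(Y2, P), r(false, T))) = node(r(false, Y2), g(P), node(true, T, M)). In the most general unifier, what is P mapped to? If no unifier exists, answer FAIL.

Decompose node/3: r(false, true) = r(false, Y2),  g(node(g(true), g(Y2), false)) = g(P),  node(true, r(Y2, P), r(false, T)) = node(true, T, M).
Decompose r/2: false = false,  true = Y2.
Delete trivial equation false = false.
Bind Y2 := true; substituting into the remaining equations gives: g(node(g(true), g(true), false)) = g(P),  node(true, r(true, P), r(false, T)) = node(true, T, M).
Decompose g/1: node(g(true), g(true), false) = P.
Bind P := node(g(true), g(true), false); substituting into the remaining equation gives: node(true, r(true, node(g(true), g(true), false)), r(false, T)) = node(true, T, M).
Decompose node/3: true = true,  r(true, node(g(true), g(true), false)) = T,  r(false, T) = M.
Delete trivial equation true = true.
Bind T := r(true, node(g(true), g(true), false)); substituting into the remaining equation gives: r(false, r(true, node(g(true), g(true), false))) = M.
Bind M := r(false, r(true, node(g(true), g(true), false))).
MGU = { Y2 := true, P := node(g(true), g(true), false), T := r(true, node(g(true), g(true), false)), M := r(false, r(true, node(g(true), g(true), false))) }, so P := node(g(true), g(true), false).

node(g(true), g(true), false)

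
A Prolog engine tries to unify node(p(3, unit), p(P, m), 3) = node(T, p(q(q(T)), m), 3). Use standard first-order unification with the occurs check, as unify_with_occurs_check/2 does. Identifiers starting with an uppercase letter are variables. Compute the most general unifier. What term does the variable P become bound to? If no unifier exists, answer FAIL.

q(q(p(3, unit)))

Decompose node/3: p(3, unit) = T,  p(P, m) = p(q(q(T)), m),  3 = 3.
Bind T := p(3, unit); substituting into the one remaining equation that mentions T gives: p(P, m) = p(q(q(p(3, unit))), m).
Decompose p/2: P = q(q(p(3, unit))),  m = m.
Bind P := q(q(p(3, unit))); no other remaining equation mentions P.
Delete trivial equation m = m.
Delete trivial equation 3 = 3.
MGU = { T -> p(3, unit), P -> q(q(p(3, unit))) }, so P -> q(q(p(3, unit))).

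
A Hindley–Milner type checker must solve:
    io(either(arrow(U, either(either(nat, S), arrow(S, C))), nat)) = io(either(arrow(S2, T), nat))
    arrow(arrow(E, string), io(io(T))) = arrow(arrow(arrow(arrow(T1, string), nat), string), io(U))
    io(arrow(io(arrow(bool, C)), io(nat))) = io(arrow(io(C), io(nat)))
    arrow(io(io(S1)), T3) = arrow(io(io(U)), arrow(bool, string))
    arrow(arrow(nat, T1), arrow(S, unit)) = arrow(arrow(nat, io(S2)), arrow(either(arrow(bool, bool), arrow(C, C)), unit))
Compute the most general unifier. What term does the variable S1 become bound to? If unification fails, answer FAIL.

FAIL

Decompose io/1: either(arrow(U, either(either(nat, S), arrow(S, C))), nat) = either(arrow(S2, T), nat).
Decompose either/2: arrow(U, either(either(nat, S), arrow(S, C))) = arrow(S2, T),  nat = nat.
Decompose arrow/2: U = S2,  either(either(nat, S), arrow(S, C)) = T.
Bind U := S2; substituting into the 2 remaining equations that mention U gives: arrow(arrow(E, string), io(io(T))) = arrow(arrow(arrow(arrow(T1, string), nat), string), io(S2)),  arrow(io(io(S1)), T3) = arrow(io(io(S2)), arrow(bool, string)).
Bind T := either(either(nat, S), arrow(S, C)); substituting into the one remaining equation that mentions T gives: arrow(arrow(E, string), io(io(either(either(nat, S), arrow(S, C))))) = arrow(arrow(arrow(arrow(T1, string), nat), string), io(S2)).
Delete trivial equation nat = nat.
Decompose arrow/2: arrow(E, string) = arrow(arrow(arrow(T1, string), nat), string),  io(io(either(either(nat, S), arrow(S, C)))) = io(S2).
Decompose arrow/2: E = arrow(arrow(T1, string), nat),  string = string.
Bind E := arrow(arrow(T1, string), nat); no other remaining equation mentions E.
Delete trivial equation string = string.
Decompose io/1: io(either(either(nat, S), arrow(S, C))) = S2.
Bind S2 := io(either(either(nat, S), arrow(S, C))); substituting into the 2 remaining equations that mention S2 gives: arrow(io(io(S1)), T3) = arrow(io(io(io(either(either(nat, S), arrow(S, C))))), arrow(bool, string)),  arrow(arrow(nat, T1), arrow(S, unit)) = arrow(arrow(nat, io(io(either(either(nat, S), arrow(S, C))))), arrow(either(arrow(bool, bool), arrow(C, C)), unit)). Substituting into the earlier binding gives U := io(either(either(nat, S), arrow(S, C))).
Decompose io/1: arrow(io(arrow(bool, C)), io(nat)) = arrow(io(C), io(nat)).
Decompose arrow/2: io(arrow(bool, C)) = io(C),  io(nat) = io(nat).
Decompose io/1: arrow(bool, C) = C.
Occurs check fails: C occurs in arrow(bool, C); the equation C = arrow(bool, C) has no finite solution.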